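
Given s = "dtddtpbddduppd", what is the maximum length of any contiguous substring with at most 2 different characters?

add d: window [d] (1 distinct), len 1
add t: window [d, t] (2 distinct), len 2
add d: window [d, t, d] (2 distinct), len 3
add d: window [d, t, d, d] (2 distinct), len 4
add t: window [d, t, d, d, t] (2 distinct), len 5
add p: window [t, p] (2 distinct), len 2
add b: window [p, b] (2 distinct), len 2
add d: window [b, d] (2 distinct), len 2
add d: window [b, d, d] (2 distinct), len 3
add d: window [b, d, d, d] (2 distinct), len 4
add u: window [d, d, d, u] (2 distinct), len 4
add p: window [u, p] (2 distinct), len 2
add p: window [u, p, p] (2 distinct), len 3
add d: window [p, p, d] (2 distinct), len 3
Longest length with ≤2 distinct: 5.

5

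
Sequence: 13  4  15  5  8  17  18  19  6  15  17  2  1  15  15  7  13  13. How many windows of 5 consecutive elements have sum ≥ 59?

13 4 15 5 8 → sum 45
4 15 5 8 17 → sum 49
15 5 8 17 18 → sum 63  ≥ 59 ✓
5 8 17 18 19 → sum 67  ≥ 59 ✓
8 17 18 19 6 → sum 68  ≥ 59 ✓
17 18 19 6 15 → sum 75  ≥ 59 ✓
18 19 6 15 17 → sum 75  ≥ 59 ✓
19 6 15 17 2 → sum 59  ≥ 59 ✓
6 15 17 2 1 → sum 41
15 17 2 1 15 → sum 50
17 2 1 15 15 → sum 50
2 1 15 15 7 → sum 40
1 15 15 7 13 → sum 51
15 15 7 13 13 → sum 63  ≥ 59 ✓
7 windows satisfy the condition.

7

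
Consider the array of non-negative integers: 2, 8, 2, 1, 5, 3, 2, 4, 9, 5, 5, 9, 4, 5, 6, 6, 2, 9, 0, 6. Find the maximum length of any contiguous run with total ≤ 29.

8

→ 2: sum 2, len 1
→ 8: sum 10, len 2
→ 2: sum 12, len 3
→ 1: sum 13, len 4
→ 5: sum 18, len 5
→ 3: sum 21, len 6
→ 2: sum 23, len 7
→ 4: sum 27, len 8
→ 9 (dropped 2, 8): sum 26, len 7
→ 5 (dropped 2): sum 29, len 7
→ 5 (dropped 1, 5): sum 28, len 6
→ 9 (dropped 3, 2, 4): sum 28, len 4
→ 4 (dropped 9): sum 23, len 4
→ 5: sum 28, len 5
→ 6 (dropped 5): sum 29, len 5
→ 6 (dropped 5, 9): sum 21, len 4
→ 2: sum 23, len 5
→ 9 (dropped 4): sum 28, len 5
→ 0: sum 28, len 6
→ 6 (dropped 5): sum 29, len 6
Longest length seen: 8.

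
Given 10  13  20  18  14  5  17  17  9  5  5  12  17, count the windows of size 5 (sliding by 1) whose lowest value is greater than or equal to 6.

(10, 13, 20, 18, 14) → min 10  ≥ 6 ✓
(13, 20, 18, 14, 5) → min 5
(20, 18, 14, 5, 17) → min 5
(18, 14, 5, 17, 17) → min 5
(14, 5, 17, 17, 9) → min 5
(5, 17, 17, 9, 5) → min 5
(17, 17, 9, 5, 5) → min 5
(17, 9, 5, 5, 12) → min 5
(9, 5, 5, 12, 17) → min 5
1 window satisfy the condition.

1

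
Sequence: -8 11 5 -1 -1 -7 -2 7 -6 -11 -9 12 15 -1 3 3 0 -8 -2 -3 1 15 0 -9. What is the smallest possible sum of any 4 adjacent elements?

-19

Each size-4 window and its sum:
[-8, 11, 5, -1] → sum 7
[11, 5, -1, -1] → sum 14
[5, -1, -1, -7] → sum -4
[-1, -1, -7, -2] → sum -11
[-1, -7, -2, 7] → sum -3
[-7, -2, 7, -6] → sum -8
[-2, 7, -6, -11] → sum -12
[7, -6, -11, -9] → sum -19
[-6, -11, -9, 12] → sum -14
[-11, -9, 12, 15] → sum 7
[-9, 12, 15, -1] → sum 17
[12, 15, -1, 3] → sum 29
[15, -1, 3, 3] → sum 20
[-1, 3, 3, 0] → sum 5
[3, 3, 0, -8] → sum -2
[3, 0, -8, -2] → sum -7
[0, -8, -2, -3] → sum -13
[-8, -2, -3, 1] → sum -12
[-2, -3, 1, 15] → sum 11
[-3, 1, 15, 0] → sum 13
[1, 15, 0, -9] → sum 7
Smallest of these is -19.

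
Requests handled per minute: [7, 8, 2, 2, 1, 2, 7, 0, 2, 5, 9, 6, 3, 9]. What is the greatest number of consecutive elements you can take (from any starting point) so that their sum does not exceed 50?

→ 7: sum 7, len 1
→ 8: sum 15, len 2
→ 2: sum 17, len 3
→ 2: sum 19, len 4
→ 1: sum 20, len 5
→ 2: sum 22, len 6
→ 7: sum 29, len 7
→ 0: sum 29, len 8
→ 2: sum 31, len 9
→ 5: sum 36, len 10
→ 9: sum 45, len 11
→ 6 (dropped 7): sum 44, len 11
→ 3: sum 47, len 12
→ 9 (dropped 8): sum 48, len 12
Longest length seen: 12.

12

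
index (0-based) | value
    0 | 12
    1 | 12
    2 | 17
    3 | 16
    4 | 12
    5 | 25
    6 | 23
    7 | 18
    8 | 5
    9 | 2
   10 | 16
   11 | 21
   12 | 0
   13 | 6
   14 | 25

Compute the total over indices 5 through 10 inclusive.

Elements at indices 5..10: 25, 23, 18, 5, 2, 16
sum(25, 23, 18, 5, 2, 16) = 89

89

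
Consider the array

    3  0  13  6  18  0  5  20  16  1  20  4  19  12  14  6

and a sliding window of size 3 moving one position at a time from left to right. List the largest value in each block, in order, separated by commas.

[3, 0, 13] → max 13
[0, 13, 6] → max 13
[13, 6, 18] → max 18
[6, 18, 0] → max 18
[18, 0, 5] → max 18
[0, 5, 20] → max 20
[5, 20, 16] → max 20
[20, 16, 1] → max 20
[16, 1, 20] → max 20
[1, 20, 4] → max 20
[20, 4, 19] → max 20
[4, 19, 12] → max 19
[19, 12, 14] → max 19
[12, 14, 6] → max 14

13, 13, 18, 18, 18, 20, 20, 20, 20, 20, 20, 19, 19, 14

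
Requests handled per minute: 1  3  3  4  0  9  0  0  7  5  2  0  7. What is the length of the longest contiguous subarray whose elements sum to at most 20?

Extend to the right; shrink from the left whenever the sum exceeds 20:
→ 1: sum 1, len 1
→ 3: sum 4, len 2
→ 3: sum 7, len 3
→ 4: sum 11, len 4
→ 0: sum 11, len 5
→ 9: sum 20, len 6
→ 0: sum 20, len 7
→ 0: sum 20, len 8
→ 7 (dropped 1, 3, 3): sum 20, len 6
→ 5 (dropped 4, 0, 9): sum 12, len 4
→ 2: sum 14, len 5
→ 0: sum 14, len 6
→ 7 (dropped 0, 0, 7): sum 14, len 4
Longest length seen: 8.

8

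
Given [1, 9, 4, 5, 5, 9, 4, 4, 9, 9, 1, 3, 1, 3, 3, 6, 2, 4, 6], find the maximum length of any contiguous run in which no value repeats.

[1] len 1
[1, 9] len 2
[1, 9, 4] len 3
[1, 9, 4, 5] len 4
[5] len 1
[5, 9] len 2
[5, 9, 4] len 3
[4] len 1
[4, 9] len 2
[9] len 1
[9, 1] len 2
[9, 1, 3] len 3
[3, 1] len 2
[1, 3] len 2
[3] len 1
[3, 6] len 2
[3, 6, 2] len 3
[3, 6, 2, 4] len 4
[2, 4, 6] len 3
Longest all-distinct length: 4.

4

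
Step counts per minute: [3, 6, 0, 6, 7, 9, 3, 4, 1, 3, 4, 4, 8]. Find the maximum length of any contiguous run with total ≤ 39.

9

→ 3: sum 3, len 1
→ 6: sum 9, len 2
→ 0: sum 9, len 3
→ 6: sum 15, len 4
→ 7: sum 22, len 5
→ 9: sum 31, len 6
→ 3: sum 34, len 7
→ 4: sum 38, len 8
→ 1: sum 39, len 9
→ 3 (dropped 3): sum 39, len 9
→ 4 (dropped 6): sum 37, len 9
→ 4 (dropped 0, 6): sum 35, len 8
→ 8 (dropped 7): sum 36, len 8
Longest length seen: 9.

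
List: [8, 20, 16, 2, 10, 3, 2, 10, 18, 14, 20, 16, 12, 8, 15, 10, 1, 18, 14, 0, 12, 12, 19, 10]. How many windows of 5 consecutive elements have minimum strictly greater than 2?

5

(8, 20, 16, 2, 10) → min 2
(20, 16, 2, 10, 3) → min 2
(16, 2, 10, 3, 2) → min 2
(2, 10, 3, 2, 10) → min 2
(10, 3, 2, 10, 18) → min 2
(3, 2, 10, 18, 14) → min 2
(2, 10, 18, 14, 20) → min 2
(10, 18, 14, 20, 16) → min 10  > 2 ✓
(18, 14, 20, 16, 12) → min 12  > 2 ✓
(14, 20, 16, 12, 8) → min 8  > 2 ✓
(20, 16, 12, 8, 15) → min 8  > 2 ✓
(16, 12, 8, 15, 10) → min 8  > 2 ✓
(12, 8, 15, 10, 1) → min 1
(8, 15, 10, 1, 18) → min 1
(15, 10, 1, 18, 14) → min 1
(10, 1, 18, 14, 0) → min 0
(1, 18, 14, 0, 12) → min 0
(18, 14, 0, 12, 12) → min 0
(14, 0, 12, 12, 19) → min 0
(0, 12, 12, 19, 10) → min 0
5 windows satisfy the condition.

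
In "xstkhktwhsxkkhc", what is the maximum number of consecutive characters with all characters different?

add x: [x] len 1
add s: [x, s] len 2
add t: [x, s, t] len 3
add k: [x, s, t, k] len 4
add h: [x, s, t, k, h] len 5
add k (repeat k, move left end past it): [h, k] len 2
add t: [h, k, t] len 3
add w: [h, k, t, w] len 4
add h (repeat h, move left end past it): [k, t, w, h] len 4
add s: [k, t, w, h, s] len 5
add x: [k, t, w, h, s, x] len 6
add k (repeat k, move left end past it): [t, w, h, s, x, k] len 6
add k (repeat k, move left end past it): [k] len 1
add h: [k, h] len 2
add c: [k, h, c] len 3
Longest all-distinct length: 6.

6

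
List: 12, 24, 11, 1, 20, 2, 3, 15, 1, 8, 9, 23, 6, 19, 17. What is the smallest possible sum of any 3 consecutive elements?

[12, 24, 11] → sum 47
[24, 11, 1] → sum 36
[11, 1, 20] → sum 32
[1, 20, 2] → sum 23
[20, 2, 3] → sum 25
[2, 3, 15] → sum 20
[3, 15, 1] → sum 19
[15, 1, 8] → sum 24
[1, 8, 9] → sum 18
[8, 9, 23] → sum 40
[9, 23, 6] → sum 38
[23, 6, 19] → sum 48
[6, 19, 17] → sum 42
Smallest of these is 18.

18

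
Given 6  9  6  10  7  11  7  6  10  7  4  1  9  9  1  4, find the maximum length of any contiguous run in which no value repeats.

6

[6] len 1
[6, 9] len 2
[9, 6] len 2
[9, 6, 10] len 3
[9, 6, 10, 7] len 4
[9, 6, 10, 7, 11] len 5
[11, 7] len 2
[11, 7, 6] len 3
[11, 7, 6, 10] len 4
[6, 10, 7] len 3
[6, 10, 7, 4] len 4
[6, 10, 7, 4, 1] len 5
[6, 10, 7, 4, 1, 9] len 6
[9] len 1
[9, 1] len 2
[9, 1, 4] len 3
Longest all-distinct length: 6.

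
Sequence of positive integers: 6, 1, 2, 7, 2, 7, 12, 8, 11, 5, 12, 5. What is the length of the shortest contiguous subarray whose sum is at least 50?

add 6: running sum 6 < 50
add 1: running sum 7 < 50
add 2: running sum 9 < 50
add 7: running sum 16 < 50
add 2: running sum 18 < 50
add 7: running sum 25 < 50
add 12: running sum 37 < 50
add 8: running sum 45 < 50
end 8: [1, 2, 7, 2, 7, 12, 8, 11] sum 50, len 8
end 9: [7, 2, 7, 12, 8, 11, 5] sum 52, len 7
end 10: [7, 12, 8, 11, 5, 12] sum 55, len 6
end 11: [12, 8, 11, 5, 12, 5] sum 53, len 6
Shortest qualifying length: 6.

6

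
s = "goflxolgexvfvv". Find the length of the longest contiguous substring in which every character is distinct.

7

[g] len 1
[g, o] len 2
[g, o, f] len 3
[g, o, f, l] len 4
[g, o, f, l, x] len 5
[f, l, x, o] len 4
[x, o, l] len 3
[x, o, l, g] len 4
[x, o, l, g, e] len 5
[o, l, g, e, x] len 5
[o, l, g, e, x, v] len 6
[o, l, g, e, x, v, f] len 7
[f, v] len 2
[v] len 1
Longest all-distinct length: 7.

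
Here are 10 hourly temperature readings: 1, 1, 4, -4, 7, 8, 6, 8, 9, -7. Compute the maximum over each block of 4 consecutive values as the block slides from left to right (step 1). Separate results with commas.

4, 7, 8, 8, 8, 9, 9

(1, 1, 4, -4) → max 4
(1, 4, -4, 7) → max 7
(4, -4, 7, 8) → max 8
(-4, 7, 8, 6) → max 8
(7, 8, 6, 8) → max 8
(8, 6, 8, 9) → max 9
(6, 8, 9, -7) → max 9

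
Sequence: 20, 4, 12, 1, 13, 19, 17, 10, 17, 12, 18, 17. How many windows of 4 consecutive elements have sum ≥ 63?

20 4 12 1 → sum 37
4 12 1 13 → sum 30
12 1 13 19 → sum 45
1 13 19 17 → sum 50
13 19 17 10 → sum 59
19 17 10 17 → sum 63  ≥ 63 ✓
17 10 17 12 → sum 56
10 17 12 18 → sum 57
17 12 18 17 → sum 64  ≥ 63 ✓
2 windows satisfy the condition.

2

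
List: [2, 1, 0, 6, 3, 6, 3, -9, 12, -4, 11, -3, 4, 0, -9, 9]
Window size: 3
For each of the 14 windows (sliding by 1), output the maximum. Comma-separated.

2 1 0 → max 2
1 0 6 → max 6
0 6 3 → max 6
6 3 6 → max 6
3 6 3 → max 6
6 3 -9 → max 6
3 -9 12 → max 12
-9 12 -4 → max 12
12 -4 11 → max 12
-4 11 -3 → max 11
11 -3 4 → max 11
-3 4 0 → max 4
4 0 -9 → max 4
0 -9 9 → max 9

2, 6, 6, 6, 6, 6, 12, 12, 12, 11, 11, 4, 4, 9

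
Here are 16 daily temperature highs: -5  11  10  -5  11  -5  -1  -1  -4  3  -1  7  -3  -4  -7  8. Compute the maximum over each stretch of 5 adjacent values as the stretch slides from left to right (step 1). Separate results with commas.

11, 11, 11, 11, 11, 3, 3, 7, 7, 7, 7, 8

[-5, 11, 10, -5, 11] → max 11
[11, 10, -5, 11, -5] → max 11
[10, -5, 11, -5, -1] → max 11
[-5, 11, -5, -1, -1] → max 11
[11, -5, -1, -1, -4] → max 11
[-5, -1, -1, -4, 3] → max 3
[-1, -1, -4, 3, -1] → max 3
[-1, -4, 3, -1, 7] → max 7
[-4, 3, -1, 7, -3] → max 7
[3, -1, 7, -3, -4] → max 7
[-1, 7, -3, -4, -7] → max 7
[7, -3, -4, -7, 8] → max 8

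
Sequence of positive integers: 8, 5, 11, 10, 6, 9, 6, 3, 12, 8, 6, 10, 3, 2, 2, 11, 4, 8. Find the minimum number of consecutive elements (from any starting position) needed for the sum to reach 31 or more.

Extend right; whenever the sum reaches 31, record the length and shrink from the left:
add 8: running sum 8 < 31
add 5: running sum 13 < 31
add 11: running sum 24 < 31
end 3: [8, 5, 11, 10] sum 34, len 4
end 4: [5, 11, 10, 6] sum 32, len 4
end 5: [11, 10, 6, 9] sum 36, len 4
end 6: [10, 6, 9, 6] sum 31, len 4
end 7: [10, 6, 9, 6, 3] sum 34, len 5
end 8: [6, 9, 6, 3, 12] sum 36, len 5
end 9: [9, 6, 3, 12, 8] sum 38, len 5
end 10: [6, 3, 12, 8, 6] sum 35, len 5
end 11: [12, 8, 6, 10] sum 36, len 4
end 12: [12, 8, 6, 10, 3] sum 39, len 5
end 13: [12, 8, 6, 10, 3, 2] sum 41, len 6
end 14: [8, 6, 10, 3, 2, 2] sum 31, len 6
end 15: [6, 10, 3, 2, 2, 11] sum 34, len 6
end 16: [10, 3, 2, 2, 11, 4] sum 32, len 6
end 17: [10, 3, 2, 2, 11, 4, 8] sum 40, len 7
Shortest qualifying length: 4.

4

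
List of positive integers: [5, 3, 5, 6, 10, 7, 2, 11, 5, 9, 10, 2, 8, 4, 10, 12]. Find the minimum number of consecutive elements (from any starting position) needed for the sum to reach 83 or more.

12

add 5: running sum 5 < 83
add 3: running sum 8 < 83
add 5: running sum 13 < 83
add 6: running sum 19 < 83
add 10: running sum 29 < 83
add 7: running sum 36 < 83
add 2: running sum 38 < 83
add 11: running sum 49 < 83
add 5: running sum 54 < 83
add 9: running sum 63 < 83
add 10: running sum 73 < 83
add 2: running sum 75 < 83
add 8: shortest ending here [5, 3, 5, 6, 10, 7, 2, 11, 5, 9, 10, 2, 8] sum 83, len 13
add 4: shortest ending here [5, 3, 5, 6, 10, 7, 2, 11, 5, 9, 10, 2, 8, 4] sum 87, len 14
add 10: shortest ending here [6, 10, 7, 2, 11, 5, 9, 10, 2, 8, 4, 10] sum 84, len 12
add 12: shortest ending here [10, 7, 2, 11, 5, 9, 10, 2, 8, 4, 10, 12] sum 90, len 12
Shortest qualifying length: 12.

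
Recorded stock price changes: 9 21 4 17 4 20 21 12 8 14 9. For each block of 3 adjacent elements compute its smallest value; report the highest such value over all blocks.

12

Window mins for each of the 9 positions:
(9, 21, 4) → min 4
(21, 4, 17) → min 4
(4, 17, 4) → min 4
(17, 4, 20) → min 4
(4, 20, 21) → min 4
(20, 21, 12) → min 12
(21, 12, 8) → min 8
(12, 8, 14) → min 8
(8, 14, 9) → min 8
Highest of these is 12.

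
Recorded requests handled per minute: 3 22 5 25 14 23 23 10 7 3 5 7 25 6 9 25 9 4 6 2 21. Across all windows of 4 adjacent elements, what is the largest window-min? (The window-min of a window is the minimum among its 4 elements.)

3 22 5 25 → min 3
22 5 25 14 → min 5
5 25 14 23 → min 5
25 14 23 23 → min 14
14 23 23 10 → min 10
23 23 10 7 → min 7
23 10 7 3 → min 3
10 7 3 5 → min 3
7 3 5 7 → min 3
3 5 7 25 → min 3
5 7 25 6 → min 5
7 25 6 9 → min 6
25 6 9 25 → min 6
6 9 25 9 → min 6
9 25 9 4 → min 4
25 9 4 6 → min 4
9 4 6 2 → min 2
4 6 2 21 → min 2
Largest of these is 14.

14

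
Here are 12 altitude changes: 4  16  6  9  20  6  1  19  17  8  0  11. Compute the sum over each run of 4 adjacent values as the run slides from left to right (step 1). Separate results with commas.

(4, 16, 6, 9) → sum 35
(16, 6, 9, 20) → sum 51
(6, 9, 20, 6) → sum 41
(9, 20, 6, 1) → sum 36
(20, 6, 1, 19) → sum 46
(6, 1, 19, 17) → sum 43
(1, 19, 17, 8) → sum 45
(19, 17, 8, 0) → sum 44
(17, 8, 0, 11) → sum 36

35, 51, 41, 36, 46, 43, 45, 44, 36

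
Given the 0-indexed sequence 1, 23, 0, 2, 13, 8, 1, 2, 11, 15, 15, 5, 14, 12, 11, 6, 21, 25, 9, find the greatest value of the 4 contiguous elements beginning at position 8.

15

Elements at indices 8..11: 11, 15, 15, 5
max(11, 15, 15, 5) = 15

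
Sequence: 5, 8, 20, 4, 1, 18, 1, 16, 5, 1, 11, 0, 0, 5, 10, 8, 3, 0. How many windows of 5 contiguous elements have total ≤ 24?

5 8 20 4 1 → sum 38
8 20 4 1 18 → sum 51
20 4 1 18 1 → sum 44
4 1 18 1 16 → sum 40
1 18 1 16 5 → sum 41
18 1 16 5 1 → sum 41
1 16 5 1 11 → sum 34
16 5 1 11 0 → sum 33
5 1 11 0 0 → sum 17  ≤ 24 ✓
1 11 0 0 5 → sum 17  ≤ 24 ✓
11 0 0 5 10 → sum 26
0 0 5 10 8 → sum 23  ≤ 24 ✓
0 5 10 8 3 → sum 26
5 10 8 3 0 → sum 26
3 windows satisfy the condition.

3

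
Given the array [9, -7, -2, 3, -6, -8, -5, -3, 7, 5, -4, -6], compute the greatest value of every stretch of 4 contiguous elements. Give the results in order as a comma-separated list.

9, 3, 3, 3, -3, 7, 7, 7, 7

[9, -7, -2, 3] → max 9
[-7, -2, 3, -6] → max 3
[-2, 3, -6, -8] → max 3
[3, -6, -8, -5] → max 3
[-6, -8, -5, -3] → max -3
[-8, -5, -3, 7] → max 7
[-5, -3, 7, 5] → max 7
[-3, 7, 5, -4] → max 7
[7, 5, -4, -6] → max 7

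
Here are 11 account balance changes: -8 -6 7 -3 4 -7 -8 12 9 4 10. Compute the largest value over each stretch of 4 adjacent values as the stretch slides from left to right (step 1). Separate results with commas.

7, 7, 7, 4, 12, 12, 12, 12

[-8, -6, 7, -3] → max 7
[-6, 7, -3, 4] → max 7
[7, -3, 4, -7] → max 7
[-3, 4, -7, -8] → max 4
[4, -7, -8, 12] → max 12
[-7, -8, 12, 9] → max 12
[-8, 12, 9, 4] → max 12
[12, 9, 4, 10] → max 12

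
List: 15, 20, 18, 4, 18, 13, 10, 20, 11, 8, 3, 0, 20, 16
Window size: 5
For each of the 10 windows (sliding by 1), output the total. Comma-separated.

(15, 20, 18, 4, 18) → sum 75
(20, 18, 4, 18, 13) → sum 73
(18, 4, 18, 13, 10) → sum 63
(4, 18, 13, 10, 20) → sum 65
(18, 13, 10, 20, 11) → sum 72
(13, 10, 20, 11, 8) → sum 62
(10, 20, 11, 8, 3) → sum 52
(20, 11, 8, 3, 0) → sum 42
(11, 8, 3, 0, 20) → sum 42
(8, 3, 0, 20, 16) → sum 47

75, 73, 63, 65, 72, 62, 52, 42, 42, 47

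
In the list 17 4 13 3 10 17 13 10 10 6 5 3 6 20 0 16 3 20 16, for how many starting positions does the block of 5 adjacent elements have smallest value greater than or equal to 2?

(17, 4, 13, 3, 10) → min 3  ≥ 2 ✓
(4, 13, 3, 10, 17) → min 3  ≥ 2 ✓
(13, 3, 10, 17, 13) → min 3  ≥ 2 ✓
(3, 10, 17, 13, 10) → min 3  ≥ 2 ✓
(10, 17, 13, 10, 10) → min 10  ≥ 2 ✓
(17, 13, 10, 10, 6) → min 6  ≥ 2 ✓
(13, 10, 10, 6, 5) → min 5  ≥ 2 ✓
(10, 10, 6, 5, 3) → min 3  ≥ 2 ✓
(10, 6, 5, 3, 6) → min 3  ≥ 2 ✓
(6, 5, 3, 6, 20) → min 3  ≥ 2 ✓
(5, 3, 6, 20, 0) → min 0
(3, 6, 20, 0, 16) → min 0
(6, 20, 0, 16, 3) → min 0
(20, 0, 16, 3, 20) → min 0
(0, 16, 3, 20, 16) → min 0
10 windows satisfy the condition.

10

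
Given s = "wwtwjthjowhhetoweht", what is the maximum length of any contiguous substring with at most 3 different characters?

add w: window [w] (1 distinct), len 1
add w: window [w, w] (1 distinct), len 2
add t: window [w, w, t] (2 distinct), len 3
add w: window [w, w, t, w] (2 distinct), len 4
add j: window [w, w, t, w, j] (3 distinct), len 5
add t: window [w, w, t, w, j, t] (3 distinct), len 6
add h: window [j, t, h] (3 distinct), len 3
add j: window [j, t, h, j] (3 distinct), len 4
add o: window [h, j, o] (3 distinct), len 3
add w: window [j, o, w] (3 distinct), len 3
add h: window [o, w, h] (3 distinct), len 3
add h: window [o, w, h, h] (3 distinct), len 4
add e: window [w, h, h, e] (3 distinct), len 4
add t: window [h, h, e, t] (3 distinct), len 4
add o: window [e, t, o] (3 distinct), len 3
add w: window [t, o, w] (3 distinct), len 3
add e: window [o, w, e] (3 distinct), len 3
add h: window [w, e, h] (3 distinct), len 3
add t: window [e, h, t] (3 distinct), len 3
Longest length with ≤3 distinct: 6.

6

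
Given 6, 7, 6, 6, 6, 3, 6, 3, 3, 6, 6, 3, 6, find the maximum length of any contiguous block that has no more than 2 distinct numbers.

add 6: window [6] (1 distinct), len 1
add 7: window [6, 7] (2 distinct), len 2
add 6: window [6, 7, 6] (2 distinct), len 3
add 6: window [6, 7, 6, 6] (2 distinct), len 4
add 6: window [6, 7, 6, 6, 6] (2 distinct), len 5
add 3: window [6, 6, 6, 3] (2 distinct), len 4
add 6: window [6, 6, 6, 3, 6] (2 distinct), len 5
add 3: window [6, 6, 6, 3, 6, 3] (2 distinct), len 6
add 3: window [6, 6, 6, 3, 6, 3, 3] (2 distinct), len 7
add 6: window [6, 6, 6, 3, 6, 3, 3, 6] (2 distinct), len 8
add 6: window [6, 6, 6, 3, 6, 3, 3, 6, 6] (2 distinct), len 9
add 3: window [6, 6, 6, 3, 6, 3, 3, 6, 6, 3] (2 distinct), len 10
add 6: window [6, 6, 6, 3, 6, 3, 3, 6, 6, 3, 6] (2 distinct), len 11
Longest length with ≤2 distinct: 11.

11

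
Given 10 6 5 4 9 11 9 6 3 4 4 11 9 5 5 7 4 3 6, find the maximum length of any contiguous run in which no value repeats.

add 10: [10] len 1
add 6: [10, 6] len 2
add 5: [10, 6, 5] len 3
add 4: [10, 6, 5, 4] len 4
add 9: [10, 6, 5, 4, 9] len 5
add 11: [10, 6, 5, 4, 9, 11] len 6
add 9 (repeat 9, move left end past it): [11, 9] len 2
add 6: [11, 9, 6] len 3
add 3: [11, 9, 6, 3] len 4
add 4: [11, 9, 6, 3, 4] len 5
add 4 (repeat 4, move left end past it): [4] len 1
add 11: [4, 11] len 2
add 9: [4, 11, 9] len 3
add 5: [4, 11, 9, 5] len 4
add 5 (repeat 5, move left end past it): [5] len 1
add 7: [5, 7] len 2
add 4: [5, 7, 4] len 3
add 3: [5, 7, 4, 3] len 4
add 6: [5, 7, 4, 3, 6] len 5
Longest all-distinct length: 6.

6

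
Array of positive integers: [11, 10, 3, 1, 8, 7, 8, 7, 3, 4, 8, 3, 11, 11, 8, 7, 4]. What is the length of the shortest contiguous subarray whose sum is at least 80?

Extend right; whenever the sum reaches 80, record the length and shrink from the left:
add 11: running sum 11 < 80
add 10: running sum 21 < 80
add 3: running sum 24 < 80
add 1: running sum 25 < 80
add 8: running sum 33 < 80
add 7: running sum 40 < 80
add 8: running sum 48 < 80
add 7: running sum 55 < 80
add 3: running sum 58 < 80
add 4: running sum 62 < 80
add 8: running sum 70 < 80
add 3: running sum 73 < 80
add 11: shortest ending here [11, 10, 3, 1, 8, 7, 8, 7, 3, 4, 8, 3, 11] sum 84, len 13
add 11: shortest ending here [10, 3, 1, 8, 7, 8, 7, 3, 4, 8, 3, 11, 11] sum 84, len 13
add 8: shortest ending here [3, 1, 8, 7, 8, 7, 3, 4, 8, 3, 11, 11, 8] sum 82, len 13
add 7: shortest ending here [8, 7, 8, 7, 3, 4, 8, 3, 11, 11, 8, 7] sum 85, len 12
add 4: shortest ending here [7, 8, 7, 3, 4, 8, 3, 11, 11, 8, 7, 4] sum 81, len 12
Shortest qualifying length: 12.

12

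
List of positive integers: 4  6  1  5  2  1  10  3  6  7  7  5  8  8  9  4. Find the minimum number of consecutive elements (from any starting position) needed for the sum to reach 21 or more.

Extend right; whenever the sum reaches 21, record the length and shrink from the left:
add 4: running sum 4 < 21
add 6: running sum 10 < 21
add 1: running sum 11 < 21
add 5: running sum 16 < 21
add 2: running sum 18 < 21
add 1: running sum 19 < 21
end 6: [6, 1, 5, 2, 1, 10] sum 25, len 6
end 7: [5, 2, 1, 10, 3] sum 21, len 5
end 8: [2, 1, 10, 3, 6] sum 22, len 5
end 9: [10, 3, 6, 7] sum 26, len 4
end 10: [3, 6, 7, 7] sum 23, len 4
end 11: [6, 7, 7, 5] sum 25, len 4
end 12: [7, 7, 5, 8] sum 27, len 4
end 13: [5, 8, 8] sum 21, len 3
end 14: [8, 8, 9] sum 25, len 3
end 15: [8, 9, 4] sum 21, len 3
Shortest qualifying length: 3.

3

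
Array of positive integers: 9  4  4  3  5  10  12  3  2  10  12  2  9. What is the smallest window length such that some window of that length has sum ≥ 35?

add 9: running sum 9 < 35
add 4: running sum 13 < 35
add 4: running sum 17 < 35
add 3: running sum 20 < 35
add 5: running sum 25 < 35
add 10: shortest ending here [9, 4, 4, 3, 5, 10] sum 35, len 6
add 12: shortest ending here [4, 4, 3, 5, 10, 12] sum 38, len 6
add 3: shortest ending here [4, 3, 5, 10, 12, 3] sum 37, len 6
add 2: shortest ending here [3, 5, 10, 12, 3, 2] sum 35, len 6
add 10: shortest ending here [10, 12, 3, 2, 10] sum 37, len 5
add 12: shortest ending here [12, 3, 2, 10, 12] sum 39, len 5
add 2: shortest ending here [12, 3, 2, 10, 12, 2] sum 41, len 6
add 9: shortest ending here [2, 10, 12, 2, 9] sum 35, len 5
Shortest qualifying length: 5.

5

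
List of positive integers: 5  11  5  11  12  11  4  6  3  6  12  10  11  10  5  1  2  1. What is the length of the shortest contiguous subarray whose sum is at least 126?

Extend right; whenever the sum reaches 126, record the length and shrink from the left:
add 5: running sum 5 < 126
add 11: running sum 16 < 126
add 5: running sum 21 < 126
add 11: running sum 32 < 126
add 12: running sum 44 < 126
add 11: running sum 55 < 126
add 4: running sum 59 < 126
add 6: running sum 65 < 126
add 3: running sum 68 < 126
add 6: running sum 74 < 126
add 12: running sum 86 < 126
add 10: running sum 96 < 126
add 11: running sum 107 < 126
add 10: running sum 117 < 126
add 5: running sum 122 < 126
add 1: running sum 123 < 126
add 2: running sum 125 < 126
add 1: shortest ending here [5, 11, 5, 11, 12, 11, 4, 6, 3, 6, 12, 10, 11, 10, 5, 1, 2, 1] sum 126, len 18
Shortest qualifying length: 18.

18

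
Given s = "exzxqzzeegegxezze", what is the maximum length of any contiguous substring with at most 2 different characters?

5

add e: window [e] (1 distinct), len 1
add x: window [e, x] (2 distinct), len 2
add z: window [x, z] (2 distinct), len 2
add x: window [x, z, x] (2 distinct), len 3
add q: window [x, q] (2 distinct), len 2
add z: window [q, z] (2 distinct), len 2
add z: window [q, z, z] (2 distinct), len 3
add e: window [z, z, e] (2 distinct), len 3
add e: window [z, z, e, e] (2 distinct), len 4
add g: window [e, e, g] (2 distinct), len 3
add e: window [e, e, g, e] (2 distinct), len 4
add g: window [e, e, g, e, g] (2 distinct), len 5
add x: window [g, x] (2 distinct), len 2
add e: window [x, e] (2 distinct), len 2
add z: window [e, z] (2 distinct), len 2
add z: window [e, z, z] (2 distinct), len 3
add e: window [e, z, z, e] (2 distinct), len 4
Longest length with ≤2 distinct: 5.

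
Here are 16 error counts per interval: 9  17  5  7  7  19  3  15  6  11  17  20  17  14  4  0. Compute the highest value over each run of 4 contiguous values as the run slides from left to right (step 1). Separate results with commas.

(9, 17, 5, 7) → max 17
(17, 5, 7, 7) → max 17
(5, 7, 7, 19) → max 19
(7, 7, 19, 3) → max 19
(7, 19, 3, 15) → max 19
(19, 3, 15, 6) → max 19
(3, 15, 6, 11) → max 15
(15, 6, 11, 17) → max 17
(6, 11, 17, 20) → max 20
(11, 17, 20, 17) → max 20
(17, 20, 17, 14) → max 20
(20, 17, 14, 4) → max 20
(17, 14, 4, 0) → max 17

17, 17, 19, 19, 19, 19, 15, 17, 20, 20, 20, 20, 17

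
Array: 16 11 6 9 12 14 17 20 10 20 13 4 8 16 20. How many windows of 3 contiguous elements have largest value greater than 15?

16 11 6 → max 16  > 15 ✓
11 6 9 → max 11
6 9 12 → max 12
9 12 14 → max 14
12 14 17 → max 17  > 15 ✓
14 17 20 → max 20  > 15 ✓
17 20 10 → max 20  > 15 ✓
20 10 20 → max 20  > 15 ✓
10 20 13 → max 20  > 15 ✓
20 13 4 → max 20  > 15 ✓
13 4 8 → max 13
4 8 16 → max 16  > 15 ✓
8 16 20 → max 20  > 15 ✓
9 windows satisfy the condition.

9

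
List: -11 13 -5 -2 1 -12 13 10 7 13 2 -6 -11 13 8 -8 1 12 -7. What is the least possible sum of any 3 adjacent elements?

(-11, 13, -5) → sum -3
(13, -5, -2) → sum 6
(-5, -2, 1) → sum -6
(-2, 1, -12) → sum -13
(1, -12, 13) → sum 2
(-12, 13, 10) → sum 11
(13, 10, 7) → sum 30
(10, 7, 13) → sum 30
(7, 13, 2) → sum 22
(13, 2, -6) → sum 9
(2, -6, -11) → sum -15
(-6, -11, 13) → sum -4
(-11, 13, 8) → sum 10
(13, 8, -8) → sum 13
(8, -8, 1) → sum 1
(-8, 1, 12) → sum 5
(1, 12, -7) → sum 6
Least of these is -15.

-15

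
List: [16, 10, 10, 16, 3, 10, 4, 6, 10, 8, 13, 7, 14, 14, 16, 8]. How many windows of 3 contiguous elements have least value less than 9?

11

[16, 10, 10] → min 10
[10, 10, 16] → min 10
[10, 16, 3] → min 3  < 9 ✓
[16, 3, 10] → min 3  < 9 ✓
[3, 10, 4] → min 3  < 9 ✓
[10, 4, 6] → min 4  < 9 ✓
[4, 6, 10] → min 4  < 9 ✓
[6, 10, 8] → min 6  < 9 ✓
[10, 8, 13] → min 8  < 9 ✓
[8, 13, 7] → min 7  < 9 ✓
[13, 7, 14] → min 7  < 9 ✓
[7, 14, 14] → min 7  < 9 ✓
[14, 14, 16] → min 14
[14, 16, 8] → min 8  < 9 ✓
11 windows satisfy the condition.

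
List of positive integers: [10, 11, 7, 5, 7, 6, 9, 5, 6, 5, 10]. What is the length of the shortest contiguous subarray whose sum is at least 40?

add 10: running sum 10 < 40
add 11: running sum 21 < 40
add 7: running sum 28 < 40
add 5: running sum 33 < 40
add 7: shortest ending here [10, 11, 7, 5, 7] sum 40, len 5
add 6: shortest ending here [10, 11, 7, 5, 7, 6] sum 46, len 6
add 9: shortest ending here [11, 7, 5, 7, 6, 9] sum 45, len 6
add 5: shortest ending here [11, 7, 5, 7, 6, 9, 5] sum 50, len 7
add 6: shortest ending here [7, 5, 7, 6, 9, 5, 6] sum 45, len 7
add 5: shortest ending here [5, 7, 6, 9, 5, 6, 5] sum 43, len 7
add 10: shortest ending here [6, 9, 5, 6, 5, 10] sum 41, len 6
Shortest qualifying length: 5.

5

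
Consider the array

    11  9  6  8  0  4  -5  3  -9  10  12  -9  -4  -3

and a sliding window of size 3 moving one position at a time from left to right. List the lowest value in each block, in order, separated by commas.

6, 6, 0, 0, -5, -5, -9, -9, -9, -9, -9, -9

[11, 9, 6] → min 6
[9, 6, 8] → min 6
[6, 8, 0] → min 0
[8, 0, 4] → min 0
[0, 4, -5] → min -5
[4, -5, 3] → min -5
[-5, 3, -9] → min -9
[3, -9, 10] → min -9
[-9, 10, 12] → min -9
[10, 12, -9] → min -9
[12, -9, -4] → min -9
[-9, -4, -3] → min -9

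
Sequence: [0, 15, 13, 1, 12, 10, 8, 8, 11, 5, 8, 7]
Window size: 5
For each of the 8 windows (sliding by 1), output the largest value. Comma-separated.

(0, 15, 13, 1, 12) → max 15
(15, 13, 1, 12, 10) → max 15
(13, 1, 12, 10, 8) → max 13
(1, 12, 10, 8, 8) → max 12
(12, 10, 8, 8, 11) → max 12
(10, 8, 8, 11, 5) → max 11
(8, 8, 11, 5, 8) → max 11
(8, 11, 5, 8, 7) → max 11

15, 15, 13, 12, 12, 11, 11, 11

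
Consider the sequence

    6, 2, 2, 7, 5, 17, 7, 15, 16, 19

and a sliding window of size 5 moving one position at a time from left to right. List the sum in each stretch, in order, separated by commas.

[6, 2, 2, 7, 5] → sum 22
[2, 2, 7, 5, 17] → sum 33
[2, 7, 5, 17, 7] → sum 38
[7, 5, 17, 7, 15] → sum 51
[5, 17, 7, 15, 16] → sum 60
[17, 7, 15, 16, 19] → sum 74

22, 33, 38, 51, 60, 74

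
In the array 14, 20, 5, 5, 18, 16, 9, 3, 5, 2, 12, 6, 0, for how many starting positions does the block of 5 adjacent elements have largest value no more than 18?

(14, 20, 5, 5, 18) → max 20
(20, 5, 5, 18, 16) → max 20
(5, 5, 18, 16, 9) → max 18  ≤ 18 ✓
(5, 18, 16, 9, 3) → max 18  ≤ 18 ✓
(18, 16, 9, 3, 5) → max 18  ≤ 18 ✓
(16, 9, 3, 5, 2) → max 16  ≤ 18 ✓
(9, 3, 5, 2, 12) → max 12  ≤ 18 ✓
(3, 5, 2, 12, 6) → max 12  ≤ 18 ✓
(5, 2, 12, 6, 0) → max 12  ≤ 18 ✓
7 windows satisfy the condition.

7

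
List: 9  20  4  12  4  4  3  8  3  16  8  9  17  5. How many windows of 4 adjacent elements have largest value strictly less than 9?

[9, 20, 4, 12] → max 20
[20, 4, 12, 4] → max 20
[4, 12, 4, 4] → max 12
[12, 4, 4, 3] → max 12
[4, 4, 3, 8] → max 8  < 9 ✓
[4, 3, 8, 3] → max 8  < 9 ✓
[3, 8, 3, 16] → max 16
[8, 3, 16, 8] → max 16
[3, 16, 8, 9] → max 16
[16, 8, 9, 17] → max 17
[8, 9, 17, 5] → max 17
2 windows satisfy the condition.

2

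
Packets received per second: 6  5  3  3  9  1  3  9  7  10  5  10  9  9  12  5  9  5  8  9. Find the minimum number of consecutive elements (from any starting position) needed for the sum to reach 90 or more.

11

add 6: running sum 6 < 90
add 5: running sum 11 < 90
add 3: running sum 14 < 90
add 3: running sum 17 < 90
add 9: running sum 26 < 90
add 1: running sum 27 < 90
add 3: running sum 30 < 90
add 9: running sum 39 < 90
add 7: running sum 46 < 90
add 10: running sum 56 < 90
add 5: running sum 61 < 90
add 10: running sum 71 < 90
add 9: running sum 80 < 90
add 9: running sum 89 < 90
end 14: [3, 3, 9, 1, 3, 9, 7, 10, 5, 10, 9, 9, 12] sum 90, len 13
end 15: [3, 9, 1, 3, 9, 7, 10, 5, 10, 9, 9, 12, 5] sum 92, len 13
end 16: [9, 1, 3, 9, 7, 10, 5, 10, 9, 9, 12, 5, 9] sum 98, len 13
end 17: [9, 7, 10, 5, 10, 9, 9, 12, 5, 9, 5] sum 90, len 11
end 18: [9, 7, 10, 5, 10, 9, 9, 12, 5, 9, 5, 8] sum 98, len 12
end 19: [10, 5, 10, 9, 9, 12, 5, 9, 5, 8, 9] sum 91, len 11
Shortest qualifying length: 11.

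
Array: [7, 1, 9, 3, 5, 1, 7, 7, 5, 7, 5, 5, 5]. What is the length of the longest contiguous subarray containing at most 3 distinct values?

9

[7] 1 distinct, len 1
[7, 1] 2 distinct, len 2
[7, 1, 9] 3 distinct, len 3
[1, 9, 3] 3 distinct, len 3
[9, 3, 5] 3 distinct, len 3
[3, 5, 1] 3 distinct, len 3
[5, 1, 7] 3 distinct, len 3
[5, 1, 7, 7] 3 distinct, len 4
[5, 1, 7, 7, 5] 3 distinct, len 5
[5, 1, 7, 7, 5, 7] 3 distinct, len 6
[5, 1, 7, 7, 5, 7, 5] 3 distinct, len 7
[5, 1, 7, 7, 5, 7, 5, 5] 3 distinct, len 8
[5, 1, 7, 7, 5, 7, 5, 5, 5] 3 distinct, len 9
Longest length with ≤3 distinct: 9.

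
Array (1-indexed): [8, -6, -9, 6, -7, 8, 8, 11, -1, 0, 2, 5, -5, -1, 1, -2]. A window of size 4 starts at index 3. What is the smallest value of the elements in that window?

Elements at indices 3..6: -9, 6, -7, 8
min(-9, 6, -7, 8) = -9

-9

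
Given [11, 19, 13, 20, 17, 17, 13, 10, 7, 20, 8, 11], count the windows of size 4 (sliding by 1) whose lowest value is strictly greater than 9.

[11, 19, 13, 20] → min 11  > 9 ✓
[19, 13, 20, 17] → min 13  > 9 ✓
[13, 20, 17, 17] → min 13  > 9 ✓
[20, 17, 17, 13] → min 13  > 9 ✓
[17, 17, 13, 10] → min 10  > 9 ✓
[17, 13, 10, 7] → min 7
[13, 10, 7, 20] → min 7
[10, 7, 20, 8] → min 7
[7, 20, 8, 11] → min 7
5 windows satisfy the condition.

5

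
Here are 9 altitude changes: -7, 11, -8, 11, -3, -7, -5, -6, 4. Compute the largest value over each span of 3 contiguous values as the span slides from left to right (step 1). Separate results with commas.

11, 11, 11, 11, -3, -5, 4

Sliding a size-3 window across the 9 values:
-7 11 -8 → max 11
11 -8 11 → max 11
-8 11 -3 → max 11
11 -3 -7 → max 11
-3 -7 -5 → max -3
-7 -5 -6 → max -5
-5 -6 4 → max 4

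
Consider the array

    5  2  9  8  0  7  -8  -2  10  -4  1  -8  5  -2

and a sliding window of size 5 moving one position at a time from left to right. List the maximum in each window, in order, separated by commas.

9, 9, 9, 8, 10, 10, 10, 10, 10, 5

Sliding a size-5 window across the 14 values:
5 2 9 8 0 → max 9
2 9 8 0 7 → max 9
9 8 0 7 -8 → max 9
8 0 7 -8 -2 → max 8
0 7 -8 -2 10 → max 10
7 -8 -2 10 -4 → max 10
-8 -2 10 -4 1 → max 10
-2 10 -4 1 -8 → max 10
10 -4 1 -8 5 → max 10
-4 1 -8 5 -2 → max 5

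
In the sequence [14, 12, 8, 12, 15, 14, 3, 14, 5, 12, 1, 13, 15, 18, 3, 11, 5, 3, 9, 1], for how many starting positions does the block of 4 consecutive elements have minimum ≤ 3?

[14, 12, 8, 12] → min 8
[12, 8, 12, 15] → min 8
[8, 12, 15, 14] → min 8
[12, 15, 14, 3] → min 3  ≤ 3 ✓
[15, 14, 3, 14] → min 3  ≤ 3 ✓
[14, 3, 14, 5] → min 3  ≤ 3 ✓
[3, 14, 5, 12] → min 3  ≤ 3 ✓
[14, 5, 12, 1] → min 1  ≤ 3 ✓
[5, 12, 1, 13] → min 1  ≤ 3 ✓
[12, 1, 13, 15] → min 1  ≤ 3 ✓
[1, 13, 15, 18] → min 1  ≤ 3 ✓
[13, 15, 18, 3] → min 3  ≤ 3 ✓
[15, 18, 3, 11] → min 3  ≤ 3 ✓
[18, 3, 11, 5] → min 3  ≤ 3 ✓
[3, 11, 5, 3] → min 3  ≤ 3 ✓
[11, 5, 3, 9] → min 3  ≤ 3 ✓
[5, 3, 9, 1] → min 1  ≤ 3 ✓
14 windows satisfy the condition.

14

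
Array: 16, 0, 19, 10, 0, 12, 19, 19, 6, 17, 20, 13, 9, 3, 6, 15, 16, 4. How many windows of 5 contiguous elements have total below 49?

16 0 19 10 0 → sum 45  < 49 ✓
0 19 10 0 12 → sum 41  < 49 ✓
19 10 0 12 19 → sum 60
10 0 12 19 19 → sum 60
0 12 19 19 6 → sum 56
12 19 19 6 17 → sum 73
19 19 6 17 20 → sum 81
19 6 17 20 13 → sum 75
6 17 20 13 9 → sum 65
17 20 13 9 3 → sum 62
20 13 9 3 6 → sum 51
13 9 3 6 15 → sum 46  < 49 ✓
9 3 6 15 16 → sum 49
3 6 15 16 4 → sum 44  < 49 ✓
4 windows satisfy the condition.

4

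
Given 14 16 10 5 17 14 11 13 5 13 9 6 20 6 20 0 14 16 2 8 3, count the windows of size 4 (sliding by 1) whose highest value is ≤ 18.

12

14 16 10 5 → max 16  ≤ 18 ✓
16 10 5 17 → max 17  ≤ 18 ✓
10 5 17 14 → max 17  ≤ 18 ✓
5 17 14 11 → max 17  ≤ 18 ✓
17 14 11 13 → max 17  ≤ 18 ✓
14 11 13 5 → max 14  ≤ 18 ✓
11 13 5 13 → max 13  ≤ 18 ✓
13 5 13 9 → max 13  ≤ 18 ✓
5 13 9 6 → max 13  ≤ 18 ✓
13 9 6 20 → max 20
9 6 20 6 → max 20
6 20 6 20 → max 20
20 6 20 0 → max 20
6 20 0 14 → max 20
20 0 14 16 → max 20
0 14 16 2 → max 16  ≤ 18 ✓
14 16 2 8 → max 16  ≤ 18 ✓
16 2 8 3 → max 16  ≤ 18 ✓
12 windows satisfy the condition.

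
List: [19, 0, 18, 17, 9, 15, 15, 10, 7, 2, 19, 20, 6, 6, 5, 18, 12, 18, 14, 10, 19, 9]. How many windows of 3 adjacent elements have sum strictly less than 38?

(19, 0, 18) → sum 37  < 38 ✓
(0, 18, 17) → sum 35  < 38 ✓
(18, 17, 9) → sum 44
(17, 9, 15) → sum 41
(9, 15, 15) → sum 39
(15, 15, 10) → sum 40
(15, 10, 7) → sum 32  < 38 ✓
(10, 7, 2) → sum 19  < 38 ✓
(7, 2, 19) → sum 28  < 38 ✓
(2, 19, 20) → sum 41
(19, 20, 6) → sum 45
(20, 6, 6) → sum 32  < 38 ✓
(6, 6, 5) → sum 17  < 38 ✓
(6, 5, 18) → sum 29  < 38 ✓
(5, 18, 12) → sum 35  < 38 ✓
(18, 12, 18) → sum 48
(12, 18, 14) → sum 44
(18, 14, 10) → sum 42
(14, 10, 19) → sum 43
(10, 19, 9) → sum 38
9 windows satisfy the condition.

9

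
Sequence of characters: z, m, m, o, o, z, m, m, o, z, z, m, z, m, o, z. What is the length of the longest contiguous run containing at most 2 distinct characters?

[z] 1 distinct, len 1
[z, m] 2 distinct, len 2
[z, m, m] 2 distinct, len 3
[m, m, o] 2 distinct, len 3
[m, m, o, o] 2 distinct, len 4
[o, o, z] 2 distinct, len 3
[z, m] 2 distinct, len 2
[z, m, m] 2 distinct, len 3
[m, m, o] 2 distinct, len 3
[o, z] 2 distinct, len 2
[o, z, z] 2 distinct, len 3
[z, z, m] 2 distinct, len 3
[z, z, m, z] 2 distinct, len 4
[z, z, m, z, m] 2 distinct, len 5
[m, o] 2 distinct, len 2
[o, z] 2 distinct, len 2
Longest length with ≤2 distinct: 5.

5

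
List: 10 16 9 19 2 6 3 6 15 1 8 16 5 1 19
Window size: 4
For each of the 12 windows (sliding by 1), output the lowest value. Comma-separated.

9, 2, 2, 2, 2, 3, 1, 1, 1, 1, 1, 1

Sliding a size-4 window across the 15 values:
[10, 16, 9, 19] → min 9
[16, 9, 19, 2] → min 2
[9, 19, 2, 6] → min 2
[19, 2, 6, 3] → min 2
[2, 6, 3, 6] → min 2
[6, 3, 6, 15] → min 3
[3, 6, 15, 1] → min 1
[6, 15, 1, 8] → min 1
[15, 1, 8, 16] → min 1
[1, 8, 16, 5] → min 1
[8, 16, 5, 1] → min 1
[16, 5, 1, 19] → min 1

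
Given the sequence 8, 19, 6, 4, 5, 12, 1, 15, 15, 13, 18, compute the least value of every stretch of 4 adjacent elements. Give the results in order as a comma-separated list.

Sliding a size-4 window across the 11 values:
8 19 6 4 → min 4
19 6 4 5 → min 4
6 4 5 12 → min 4
4 5 12 1 → min 1
5 12 1 15 → min 1
12 1 15 15 → min 1
1 15 15 13 → min 1
15 15 13 18 → min 13

4, 4, 4, 1, 1, 1, 1, 13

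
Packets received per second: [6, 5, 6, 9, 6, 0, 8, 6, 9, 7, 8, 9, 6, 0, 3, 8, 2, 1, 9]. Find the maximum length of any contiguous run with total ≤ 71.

Extend to the right; shrink from the left whenever the sum exceeds 71:
→ 6: sum 6, len 1
→ 5: sum 11, len 2
→ 6: sum 17, len 3
→ 9: sum 26, len 4
→ 6: sum 32, len 5
→ 0: sum 32, len 6
→ 8: sum 40, len 7
→ 6: sum 46, len 8
→ 9: sum 55, len 9
→ 7: sum 62, len 10
→ 8: sum 70, len 11
→ 9 (dropped 6, 5): sum 68, len 10
→ 6 (dropped 6): sum 68, len 10
→ 0: sum 68, len 11
→ 3: sum 71, len 12
→ 8 (dropped 9): sum 70, len 12
→ 2 (dropped 6): sum 66, len 12
→ 1: sum 67, len 13
→ 9 (dropped 0, 8): sum 68, len 12
Longest length seen: 13.

13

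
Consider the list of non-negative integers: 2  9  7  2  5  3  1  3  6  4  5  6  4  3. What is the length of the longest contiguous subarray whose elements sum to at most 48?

add 2: [2] sum 2, len 1
add 9: [2, 9] sum 11, len 2
add 7: [2, 9, 7] sum 18, len 3
add 2: [2, 9, 7, 2] sum 20, len 4
add 5: [2, 9, 7, 2, 5] sum 25, len 5
add 3: [2, 9, 7, 2, 5, 3] sum 28, len 6
add 1: [2, 9, 7, 2, 5, 3, 1] sum 29, len 7
add 3: [2, 9, 7, 2, 5, 3, 1, 3] sum 32, len 8
add 6: [2, 9, 7, 2, 5, 3, 1, 3, 6] sum 38, len 9
add 4: [2, 9, 7, 2, 5, 3, 1, 3, 6, 4] sum 42, len 10
add 5: [2, 9, 7, 2, 5, 3, 1, 3, 6, 4, 5] sum 47, len 11
add 6: [7, 2, 5, 3, 1, 3, 6, 4, 5, 6] sum 42, len 10
add 4: [7, 2, 5, 3, 1, 3, 6, 4, 5, 6, 4] sum 46, len 11
add 3: [2, 5, 3, 1, 3, 6, 4, 5, 6, 4, 3] sum 42, len 11
Longest length seen: 11.

11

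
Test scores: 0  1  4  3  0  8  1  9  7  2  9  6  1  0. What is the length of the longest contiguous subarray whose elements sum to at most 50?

→ 0: sum 0, len 1
→ 1: sum 1, len 2
→ 4: sum 5, len 3
→ 3: sum 8, len 4
→ 0: sum 8, len 5
→ 8: sum 16, len 6
→ 1: sum 17, len 7
→ 9: sum 26, len 8
→ 7: sum 33, len 9
→ 2: sum 35, len 10
→ 9: sum 44, len 11
→ 6: sum 50, len 12
→ 1 (dropped 0, 1): sum 50, len 11
→ 0: sum 50, len 12
Longest length seen: 12.

12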